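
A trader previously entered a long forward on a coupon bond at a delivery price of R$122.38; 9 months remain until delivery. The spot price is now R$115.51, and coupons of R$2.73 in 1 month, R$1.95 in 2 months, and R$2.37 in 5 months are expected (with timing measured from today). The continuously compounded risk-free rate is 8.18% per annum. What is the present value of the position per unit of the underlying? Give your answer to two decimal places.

-R$6.51

PV(remaining coupons) I = 2.73·e^(−0.0818·1/12) + 1.95·e^(−0.0818·2/12) + 2.37·e^(−0.0818·5/12) = 6.9256
Current forward F = (S − I)·e^(rT) = (115.51 − 6.9256)·e^(0.0818·9/12) = 108.5844 × 1.063271 = 115.4546
Value (long) = (F − K)·e^(−rT) = (115.4546 − 122.38) × 0.940494 = -6.5133
Value = -R$6.51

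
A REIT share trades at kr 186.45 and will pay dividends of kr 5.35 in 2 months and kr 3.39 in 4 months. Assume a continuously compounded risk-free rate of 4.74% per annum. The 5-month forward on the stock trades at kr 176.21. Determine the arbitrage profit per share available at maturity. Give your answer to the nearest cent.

kr 5.14 per share

PV(dividends) I = 5.35·e^(−0.0474·2/12) + 3.39·e^(−0.0474·4/12) = 8.6448
Fair forward F* = (S − I)·e^(rT) = (186.45 − 8.6448)·e^0.019750 = 177.8052 × 1.019946 = 181.3517
Market kr 176.21 < fair 181.3517: forward underpriced → reverse cash-and-carry (short the stock, invest proceeds at r, pay the dividends, go long the forward).
Profit at T = |F_mkt − F*| = |176.21 − 181.3517| = kr 5.14 per share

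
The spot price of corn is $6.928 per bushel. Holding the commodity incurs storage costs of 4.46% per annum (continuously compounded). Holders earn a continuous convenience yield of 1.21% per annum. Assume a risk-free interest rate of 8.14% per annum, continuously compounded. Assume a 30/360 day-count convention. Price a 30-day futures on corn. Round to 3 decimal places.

$6.994 per bushel

Net carry = r + u − y = 0.0814 + 0.0446 − 0.0121 = 0.1139
F = S·e^((r+u−y)T) = 6.928 · e^(0.1139 × 30/360) = 6.928 · e^0.009492
= 6.928 × 1.009537 = $6.994 per bushel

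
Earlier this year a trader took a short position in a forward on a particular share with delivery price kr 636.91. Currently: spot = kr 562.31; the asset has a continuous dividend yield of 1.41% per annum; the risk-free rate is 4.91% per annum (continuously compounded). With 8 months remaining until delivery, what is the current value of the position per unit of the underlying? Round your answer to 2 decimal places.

Current fair forward for the remaining 8 months: F = S·e^((r − q)·T), (r − q) = 0.0491 − 0.0141 = 0.0350
F = 562.31 · e^(0.0350 × 8/12) = 562.31 × 1.023608 = 575.5850
Value of long forward = (F − K)·e^(−rT) = (575.5850 − 636.91) · e^(−0.0491·8/12)
= -61.3250 × 0.967797 = -59.35
Short position value = −(long value) = kr 59.35

kr 59.35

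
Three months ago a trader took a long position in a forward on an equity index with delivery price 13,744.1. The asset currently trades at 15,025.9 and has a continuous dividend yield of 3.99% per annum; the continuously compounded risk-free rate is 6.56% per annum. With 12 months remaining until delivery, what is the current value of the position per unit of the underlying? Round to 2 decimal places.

Current fair forward for the remaining 12 months: F = S·e^((r − q)·T), (r − q) = 0.0656 − 0.0399 = 0.0257
F = 15025.9 · e^(0.0257 × 12/12) = 15025.9 × 1.02603309 = 15417.0706
Value of long forward = (F − K)·e^(−rT) = (15417.0706 − 13744.1) · e^(−0.0656·12/12)
= 1672.9706 × 0.93650539 = 1566.75

1566.75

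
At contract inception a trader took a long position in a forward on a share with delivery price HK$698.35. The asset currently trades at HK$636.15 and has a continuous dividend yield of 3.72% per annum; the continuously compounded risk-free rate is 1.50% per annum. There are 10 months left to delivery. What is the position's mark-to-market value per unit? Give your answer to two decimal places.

Current fair forward for the remaining 10 months: F = S·e^((r − q)·T), (r − q) = 0.0150 − 0.0372 = -0.0222
F = 636.15 · e^(-0.0222 × 10/12) = 636.15 × 0.981670 = 624.4894
Value of long forward = (F − K)·e^(−rT) = (624.4894 − 698.35) · e^(−0.0150·10/12)
= -73.8606 × 0.987578 = -72.94

-HK$72.94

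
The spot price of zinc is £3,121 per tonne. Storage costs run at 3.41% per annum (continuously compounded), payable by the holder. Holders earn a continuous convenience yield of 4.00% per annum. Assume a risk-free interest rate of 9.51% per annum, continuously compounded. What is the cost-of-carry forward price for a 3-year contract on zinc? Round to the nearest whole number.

Net carry = r + u − y = 0.0951 + 0.0341 − 0.0400 = 0.0892
F = S·e^((r+u−y)T) = 3121 · e^(0.0892 × 3) = 3121 · e^0.267600
= 3121 × 1.306824 = £4,079 per tonne

£4,079 per tonne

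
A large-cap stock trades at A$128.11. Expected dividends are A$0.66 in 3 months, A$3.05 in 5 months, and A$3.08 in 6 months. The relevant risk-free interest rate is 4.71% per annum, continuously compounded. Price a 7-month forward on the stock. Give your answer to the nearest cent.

A$124.84

PV(dividends) I = 0.66·e^(−0.0471·3/12) + 3.05·e^(−0.0471·5/12) + 3.08·e^(−0.0471·6/12)
I = 0.6523 + 2.9907 + 3.0083 = 6.6513
F = (S − I)·e^(rT) = (128.11 − 6.6513) · e^(0.0471·7/12)
= 121.4587 · e^0.027475 = 121.4587 × 1.027856 = A$124.84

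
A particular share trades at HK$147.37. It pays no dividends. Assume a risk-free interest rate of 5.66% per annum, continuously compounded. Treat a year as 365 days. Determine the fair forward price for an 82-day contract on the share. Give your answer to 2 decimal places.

F = S·e^(rT) = 147.37 · e^(0.0566 × 82/365)
= 147.37 · e^0.012716 = 147.37 × 1.012797
F = HK$149.26

HK$149.26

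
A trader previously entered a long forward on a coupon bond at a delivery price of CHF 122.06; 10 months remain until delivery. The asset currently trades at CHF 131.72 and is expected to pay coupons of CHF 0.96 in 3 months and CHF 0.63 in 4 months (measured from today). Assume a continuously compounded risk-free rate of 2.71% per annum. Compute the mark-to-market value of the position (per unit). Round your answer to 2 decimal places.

CHF 10.81

PV(remaining coupons) I = 0.96·e^(−0.0271·3/12) + 0.63·e^(−0.0271·4/12) = 1.5779
Current forward F = (S − I)·e^(rT) = (131.72 − 1.5779)·e^(0.0271·10/12) = 130.1421 × 1.022840 = 133.1145
Value (long) = (F − K)·e^(−rT) = (133.1145 − 122.06) × 0.977670 = 10.8077
Value = CHF 10.81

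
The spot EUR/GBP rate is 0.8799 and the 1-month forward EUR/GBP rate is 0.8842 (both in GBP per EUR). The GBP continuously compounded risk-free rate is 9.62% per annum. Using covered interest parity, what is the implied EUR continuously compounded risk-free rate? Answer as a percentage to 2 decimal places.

F = S·e^((r_GBP − r_EUR)T) ⇒ r_EUR = r_GBP − ln(F/S)/T
ln(0.8842/0.8799) = 0.004875; /(1/12) = 0.058500
r_EUR = 0.0962 − 0.058500 = 0.037700
r_EUR = 3.77%

3.77%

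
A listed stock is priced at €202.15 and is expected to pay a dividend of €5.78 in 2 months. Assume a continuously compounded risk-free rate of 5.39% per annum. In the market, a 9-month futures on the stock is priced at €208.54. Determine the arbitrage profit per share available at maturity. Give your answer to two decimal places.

PV(dividends) I = 5.78·e^(−0.0539·2/12) = 5.7283
Fair futures F* = (S − I)·e^(rT) = (202.15 − 5.7283)·e^0.040425 = 196.4217 × 1.041253 = 204.5247
Market €208.54 > fair 204.5247: forward overpriced → cash-and-carry (borrow at r, buy the stock and collect the dividends, short the forward).
Profit at T = |F_mkt − F*| = |208.54 − 204.5247| = €4.02 per share

€4.02 per share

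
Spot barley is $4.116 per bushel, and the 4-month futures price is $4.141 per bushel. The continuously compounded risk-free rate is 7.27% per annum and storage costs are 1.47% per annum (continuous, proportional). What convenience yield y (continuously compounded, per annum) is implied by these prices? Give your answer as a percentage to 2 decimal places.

6.92%

F = S·e^((r+u−y)T) ⇒ (r+u−y) = ln(F/S)/T
ln(4.141/4.116) = 0.006055; /T ⇒ 0.018165
y = r + u − ln(F/S)/T = 0.0727 + 0.0147 − 0.018165 = 0.069235
y = 6.92%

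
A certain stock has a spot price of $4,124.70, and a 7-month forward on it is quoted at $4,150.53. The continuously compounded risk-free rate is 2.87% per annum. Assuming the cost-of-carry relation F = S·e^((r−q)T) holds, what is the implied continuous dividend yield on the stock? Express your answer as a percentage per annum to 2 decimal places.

From F = S·e^((r−q)T): (r − q) = ln(F/S)/T
ln(4150.53/4124.70) = ln(1.006262) = 0.006242
(r − q) = 0.006242 / (7/12) = 0.010701
q = r − ln(F/S)/T = 0.0287 − 0.010701 = 0.017999
q = 1.80%

1.80%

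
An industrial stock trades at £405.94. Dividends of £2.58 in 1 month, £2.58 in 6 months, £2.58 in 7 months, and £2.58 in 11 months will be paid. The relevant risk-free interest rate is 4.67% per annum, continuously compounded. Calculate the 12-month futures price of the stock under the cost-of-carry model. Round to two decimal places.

£414.79

PV(dividends) I = 2.58·e^(−0.0467·1/12) + 2.58·e^(−0.0467·6/12) + 2.58·e^(−0.0467·7/12) + 2.58·e^(−0.0467·11/12)
I = 2.5700 + 2.5205 + 2.5107 + 2.4719 = 10.0731
F = (S − I)·e^(rT) = (405.94 − 10.0731) · e^(0.0467·12/12)
= 395.8669 · e^0.046700 = 395.8669 × 1.047808 = £414.79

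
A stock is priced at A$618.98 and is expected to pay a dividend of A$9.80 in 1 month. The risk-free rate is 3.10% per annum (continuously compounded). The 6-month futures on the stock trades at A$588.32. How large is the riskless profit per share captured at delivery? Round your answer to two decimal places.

A$30.40 per share

PV(dividends) I = 9.80·e^(−0.0310·1/12) = 9.7747
Fair futures F* = (S − I)·e^(rT) = (618.98 − 9.7747)·e^0.015500 = 609.2053 × 1.015621 = 618.7217
Market A$588.32 < fair 618.7217: forward underpriced → reverse cash-and-carry (short the stock, invest proceeds at r, pay the dividends, go long the forward).
Profit at T = |F_mkt − F*| = |588.32 − 618.7217| = A$30.40 per share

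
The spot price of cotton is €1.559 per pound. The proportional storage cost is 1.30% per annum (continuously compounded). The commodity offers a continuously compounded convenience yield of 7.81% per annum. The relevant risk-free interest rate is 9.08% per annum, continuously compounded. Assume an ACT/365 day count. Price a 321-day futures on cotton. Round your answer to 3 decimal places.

€1.595 per pound

Net carry = r + u − y = 0.0908 + 0.0130 − 0.0781 = 0.0257
F = S·e^((r+u−y)T) = 1.559 · e^(0.0257 × 321/365) = 1.559 · e^0.022602
= 1.559 × 1.022859 = €1.595 per pound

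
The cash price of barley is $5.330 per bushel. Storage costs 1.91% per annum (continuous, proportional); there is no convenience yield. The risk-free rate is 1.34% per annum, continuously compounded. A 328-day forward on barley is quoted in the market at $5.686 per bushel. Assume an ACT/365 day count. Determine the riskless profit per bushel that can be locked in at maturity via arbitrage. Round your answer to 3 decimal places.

Fair forward: F* = S·e^(carry·T), with carry = (r + u) = 0.0134 + 0.0191 = 0.0325
F* = 5.330 · e^(0.0325 × 328/365) = 5.330 · e^0.029205 = 5.330 × 1.029636 = $5.4880
Market $5.686 > fair $5.4880: forward overpriced → cash-and-carry (buy spot, short the forward).
At maturity, profit = |F_mkt − F*| = |5.686 − 5.4880| = $0.198 per bushel

$0.198 per bushel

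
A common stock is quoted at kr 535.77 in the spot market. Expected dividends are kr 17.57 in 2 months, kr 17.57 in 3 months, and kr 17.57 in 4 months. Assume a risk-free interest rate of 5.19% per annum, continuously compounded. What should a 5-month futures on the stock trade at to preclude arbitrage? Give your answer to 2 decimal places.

PV(dividends) I = 17.57·e^(−0.0519·2/12) + 17.57·e^(−0.0519·3/12) + 17.57·e^(−0.0519·4/12)
I = 17.4187 + 17.3435 + 17.2687 = 52.0309
F = (S − I)·e^(rT) = (535.77 − 52.0309) · e^(0.0519·5/12)
= 483.7391 · e^0.021625 = 483.7391 × 1.021861 = kr 494.31

kr 494.31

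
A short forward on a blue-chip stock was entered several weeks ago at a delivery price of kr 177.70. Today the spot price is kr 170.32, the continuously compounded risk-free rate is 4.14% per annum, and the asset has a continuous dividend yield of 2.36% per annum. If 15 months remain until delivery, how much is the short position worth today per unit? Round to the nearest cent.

Current fair forward for the remaining 15 months: F = S·e^((r − q)·T), (r − q) = 0.0414 − 0.0236 = 0.0178
F = 170.32 · e^(0.0178 × 15/12) = 170.32 × 1.022499 = 174.1520
Value of long forward = (F − K)·e^(−rT) = (174.1520 − 177.70) · e^(−0.0414·15/12)
= -3.5480 × 0.949566 = -3.37
Short position value = −(long value) = kr 3.37

kr 3.37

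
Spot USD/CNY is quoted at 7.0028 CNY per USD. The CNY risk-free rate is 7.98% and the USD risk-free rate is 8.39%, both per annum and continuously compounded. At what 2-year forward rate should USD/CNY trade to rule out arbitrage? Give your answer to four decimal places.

F = S·e^((r_CNY − r_USD)T) = 7.0028 · e^((0.0798 − 0.0839) × 2)
= 7.0028 · e^-0.008200 = 7.0028 × 0.991834
F = 6.9456 CNY per USD

6.9456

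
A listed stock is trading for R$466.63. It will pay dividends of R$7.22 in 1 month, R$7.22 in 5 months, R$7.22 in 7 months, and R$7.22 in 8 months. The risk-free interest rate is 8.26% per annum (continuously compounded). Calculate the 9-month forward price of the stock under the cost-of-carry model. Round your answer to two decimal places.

PV(dividends) I = 7.22·e^(−0.0826·1/12) + 7.22·e^(−0.0826·5/12) + 7.22·e^(−0.0826·7/12) + 7.22·e^(−0.0826·8/12)
I = 7.1705 + 6.9757 + 6.8804 + 6.8332 = 27.8598
F = (S − I)·e^(rT) = (466.63 − 27.8598) · e^(0.0826·9/12)
= 438.7702 · e^0.061950 = 438.7702 × 1.063909 = R$466.81

R$466.81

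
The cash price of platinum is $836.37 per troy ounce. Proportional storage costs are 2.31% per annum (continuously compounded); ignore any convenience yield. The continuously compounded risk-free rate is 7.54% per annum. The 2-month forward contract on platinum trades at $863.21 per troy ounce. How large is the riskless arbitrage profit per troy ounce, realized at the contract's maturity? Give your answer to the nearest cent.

Fair forward: F* = S·e^(carry·T), with carry = (r + u) = 0.0754 + 0.0231 = 0.0985
F* = 836.37 · e^(0.0985 × 2/12) = 836.37 · e^0.016417 = 836.37 × 1.016552 = $850.2136
Market $863.21 > fair $850.2136: forward overpriced → cash-and-carry (buy spot, short the forward).
At maturity, profit = |F_mkt − F*| = |863.21 − 850.2136| = $13.00 per troy ounce

$13.00 per troy ounce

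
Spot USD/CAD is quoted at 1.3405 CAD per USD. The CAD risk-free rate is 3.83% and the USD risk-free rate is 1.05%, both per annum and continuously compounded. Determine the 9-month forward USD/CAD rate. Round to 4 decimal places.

F = S·e^((r_CAD − r_USD)T) = 1.3405 · e^((0.0383 − 0.0105) × 9/12)
= 1.3405 · e^0.020850 = 1.3405 × 1.021069
F = 1.3687 CAD per USD

1.3687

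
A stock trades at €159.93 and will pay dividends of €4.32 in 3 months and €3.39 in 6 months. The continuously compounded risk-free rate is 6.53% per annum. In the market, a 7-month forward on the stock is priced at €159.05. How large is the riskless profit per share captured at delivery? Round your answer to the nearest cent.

€0.73 per share

PV(dividends) I = 4.32·e^(−0.0653·3/12) + 3.39·e^(−0.0653·6/12) = 7.5312
Fair forward F* = (S − I)·e^(rT) = (159.93 − 7.5312)·e^0.038092 = 152.3988 × 1.038827 = 158.3160
Market €159.05 > fair 158.3160: forward overpriced → cash-and-carry (borrow at r, buy the stock and collect the dividends, short the forward).
Profit at T = |F_mkt − F*| = |159.05 − 158.3160| = €0.73 per share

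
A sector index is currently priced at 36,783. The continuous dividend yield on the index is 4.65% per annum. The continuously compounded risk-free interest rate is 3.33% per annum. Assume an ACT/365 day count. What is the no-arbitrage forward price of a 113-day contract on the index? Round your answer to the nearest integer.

36,633

F = S·e^((r − q)T) = 36783 · e^((0.0333 − 0.0465) × 113/365)
= 36783 · e^-0.004087 = 36783 × 0.995921
F = 36,633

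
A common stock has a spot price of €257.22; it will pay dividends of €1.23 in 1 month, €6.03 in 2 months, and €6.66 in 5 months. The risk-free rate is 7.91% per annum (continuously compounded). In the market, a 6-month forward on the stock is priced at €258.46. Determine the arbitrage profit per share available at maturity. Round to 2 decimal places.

€5.03 per share

PV(dividends) I = 1.23·e^(−0.0791·1/12) + 6.03·e^(−0.0791·2/12) + 6.66·e^(−0.0791·5/12) = 13.6170
Fair forward F* = (S − I)·e^(rT) = (257.22 − 13.6170)·e^0.039550 = 243.6030 × 1.040343 = 253.4307
Market €258.46 > fair 253.4307: forward overpriced → cash-and-carry (borrow at r, buy the stock and collect the dividends, short the forward).
Profit at T = |F_mkt − F*| = |258.46 − 253.4307| = €5.03 per share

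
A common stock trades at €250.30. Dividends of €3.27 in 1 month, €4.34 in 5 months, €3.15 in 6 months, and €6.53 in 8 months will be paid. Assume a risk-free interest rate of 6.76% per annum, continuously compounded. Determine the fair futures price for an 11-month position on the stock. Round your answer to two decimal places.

PV(dividends) I = 3.27·e^(−0.0676·1/12) + 4.34·e^(−0.0676·5/12) + 3.15·e^(−0.0676·6/12) + 6.53·e^(−0.0676·8/12)
I = 3.2516 + 4.2195 + 3.0453 + 6.2422 = 16.7586
F = (S − I)·e^(rT) = (250.30 − 16.7586) · e^(0.0676·11/12)
= 233.5414 · e^0.061967 = 233.5414 × 1.063927 = €248.47

€248.47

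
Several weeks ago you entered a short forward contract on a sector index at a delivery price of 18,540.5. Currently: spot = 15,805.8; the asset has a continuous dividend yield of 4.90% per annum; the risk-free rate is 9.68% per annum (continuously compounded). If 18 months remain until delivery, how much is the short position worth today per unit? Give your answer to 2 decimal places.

1349.00

Current fair forward for the remaining 18 months: F = S·e^((r − q)·T), (r − q) = 0.0968 − 0.0490 = 0.0478
F = 15805.8 · e^(0.0478 × 18/12) = 15805.8 × 1.07433300 = 16980.6925
Value of long forward = (F − K)·e^(−rT) = (16980.6925 − 18540.5) · e^(−0.0968·18/12)
= -1559.8075 × 0.86484931 = -1349.00
Short position value = −(long value) = 1349.00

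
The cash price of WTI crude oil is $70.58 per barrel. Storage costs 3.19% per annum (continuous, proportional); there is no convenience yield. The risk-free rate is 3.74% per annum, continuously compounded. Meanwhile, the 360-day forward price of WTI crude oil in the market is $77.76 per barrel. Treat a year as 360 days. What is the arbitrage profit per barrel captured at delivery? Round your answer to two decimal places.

$2.12 per barrel

Fair forward: F* = S·e^(carry·T), with carry = (r + u) = 0.0374 + 0.0319 = 0.0693
F* = 70.58 · e^(0.0693 × 360/360) = 70.58 · e^0.069300 = 70.58 × 1.071758 = $75.6447
Market $77.76 > fair $75.6447: forward overpriced → cash-and-carry (buy spot, short the forward).
At maturity, profit = |F_mkt − F*| = |77.76 − 75.6447| = $2.12 per barrel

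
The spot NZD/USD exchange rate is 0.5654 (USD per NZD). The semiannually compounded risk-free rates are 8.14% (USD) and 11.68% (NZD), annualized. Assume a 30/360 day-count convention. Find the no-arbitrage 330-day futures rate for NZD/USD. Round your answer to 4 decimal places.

0.5482

By covered interest parity, F = S · (1+r_USD/2)^(2T) / (1+r_NZD/2)^(2T)
= 0.5654 × 1.075879 / 1.109664 = 0.5654 × 0.969554
F = 0.5482 USD per NZD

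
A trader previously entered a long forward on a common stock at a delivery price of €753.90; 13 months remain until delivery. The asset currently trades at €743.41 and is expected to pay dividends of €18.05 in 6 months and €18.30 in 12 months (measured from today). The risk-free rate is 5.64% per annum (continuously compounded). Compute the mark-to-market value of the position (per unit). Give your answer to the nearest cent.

-€0.65

PV(remaining dividends) I = 18.05·e^(−0.0564·6/12) + 18.30·e^(−0.0564·12/12) = 34.8445
Current forward F = (S − I)·e^(rT) = (743.41 − 34.8445)·e^(0.0564·13/12) = 708.5655 × 1.063005 = 753.2087
Value (long) = (F − K)·e^(−rT) = (753.2087 − 753.90) × 0.940729 = -0.6503
Value = -€0.65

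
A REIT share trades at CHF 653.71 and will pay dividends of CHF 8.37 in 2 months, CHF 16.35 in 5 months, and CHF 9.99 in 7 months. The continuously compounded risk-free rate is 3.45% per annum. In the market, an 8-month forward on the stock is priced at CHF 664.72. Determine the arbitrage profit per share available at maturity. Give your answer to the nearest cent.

PV(dividends) I = 8.37·e^(−0.0345·2/12) + 16.35·e^(−0.0345·5/12) + 9.99·e^(−0.0345·7/12) = 34.2296
Fair forward F* = (S − I)·e^(rT) = (653.71 − 34.2296)·e^0.023000 = 619.4804 × 1.023267 = 633.8939
Market CHF 664.72 > fair 633.8939: forward overpriced → cash-and-carry (borrow at r, buy the stock and collect the dividends, short the forward).
Profit at T = |F_mkt − F*| = |664.72 − 633.8939| = CHF 30.83 per share

CHF 30.83 per share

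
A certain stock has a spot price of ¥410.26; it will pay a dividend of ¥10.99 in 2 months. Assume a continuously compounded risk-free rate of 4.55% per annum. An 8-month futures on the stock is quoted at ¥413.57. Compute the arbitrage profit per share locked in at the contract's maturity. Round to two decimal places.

PV(dividends) I = 10.99·e^(−0.0455·2/12) = 10.9070
Fair futures F* = (S − I)·e^(rT) = (410.26 − 10.9070)·e^0.030333 = 399.3530 × 1.030798 = 411.6523
Market ¥413.57 > fair 411.6523: forward overpriced → cash-and-carry (borrow at r, buy the stock and collect the dividends, short the forward).
Profit at T = |F_mkt − F*| = |413.57 − 411.6523| = ¥1.92 per share

¥1.92 per share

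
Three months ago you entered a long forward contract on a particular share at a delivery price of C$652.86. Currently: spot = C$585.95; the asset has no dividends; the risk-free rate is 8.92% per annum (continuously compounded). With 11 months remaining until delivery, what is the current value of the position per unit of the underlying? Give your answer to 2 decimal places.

Current fair forward for the remaining 11 months: F = S·e^(r·T), r = 0.0892
F = 585.95 · e^(0.0892 × 11/12) = 585.95 × 1.085203 = 635.8747
Value of long forward = (F − K)·e^(−rT) = (635.8747 − 652.86) · e^(−0.0892·11/12)
= -16.9853 × 0.921487 = -15.65

-C$15.65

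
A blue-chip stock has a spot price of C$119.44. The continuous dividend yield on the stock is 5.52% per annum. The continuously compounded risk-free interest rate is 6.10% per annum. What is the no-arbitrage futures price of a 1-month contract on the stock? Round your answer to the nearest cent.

F = S·e^((r − q)T) = 119.44 · e^((0.0610 − 0.0552) × 1/12)
= 119.44 · e^0.000483 = 119.44 × 1.000483
F = C$119.50

C$119.50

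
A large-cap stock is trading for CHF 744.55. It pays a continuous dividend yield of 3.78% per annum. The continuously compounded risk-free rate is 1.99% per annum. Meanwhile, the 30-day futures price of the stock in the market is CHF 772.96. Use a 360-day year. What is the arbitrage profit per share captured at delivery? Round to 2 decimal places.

Fair futures: F* = S·e^(carry·T), with carry = (r − q) = 0.0199 − 0.0378 = -0.0179
F* = 744.55 · e^(-0.0179 × 30/360) = 744.55 · e^-0.001492 = 744.55 × 0.998509 = CHF 743.4399
Market CHF 772.96 > fair CHF 743.4399: forward overpriced → cash-and-carry (buy spot, short the forward).
At maturity, profit = |F_mkt − F*| = |772.96 − 743.4399| = CHF 29.52 per share

CHF 29.52 per share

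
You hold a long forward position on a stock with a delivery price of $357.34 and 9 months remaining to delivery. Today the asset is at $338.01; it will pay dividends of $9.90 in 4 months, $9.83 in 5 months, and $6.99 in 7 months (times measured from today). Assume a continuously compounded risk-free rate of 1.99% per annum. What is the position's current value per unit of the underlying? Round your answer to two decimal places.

-$40.53

PV(remaining dividends) I = 9.90·e^(−0.0199·4/12) + 9.83·e^(−0.0199·5/12) + 6.99·e^(−0.0199·7/12) = 26.4927
Current forward F = (S − I)·e^(rT) = (338.01 − 26.4927)·e^(0.0199·9/12) = 311.5173 × 1.015037 = 316.2016
Value (long) = (F − K)·e^(−rT) = (316.2016 − 357.34) × 0.985186 = -40.5290
Value = -$40.53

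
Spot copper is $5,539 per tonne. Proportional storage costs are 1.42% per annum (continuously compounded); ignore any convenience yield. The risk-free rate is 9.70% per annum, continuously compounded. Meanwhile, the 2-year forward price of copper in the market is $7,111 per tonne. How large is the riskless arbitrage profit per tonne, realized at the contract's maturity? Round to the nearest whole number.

$192 per tonne

Fair forward: F* = S·e^(carry·T), with carry = (r + u) = 0.0970 + 0.0142 = 0.1112
F* = 5539 · e^(0.1112 × 2) = 5539 · e^0.222400 = 5539 × 1.249071 = $6918.6043
Market $7111 > fair $6918.6043: forward overpriced → cash-and-carry (buy spot, short the forward).
At maturity, profit = |F_mkt − F*| = |7111 − 6918.6043| = $192 per tonne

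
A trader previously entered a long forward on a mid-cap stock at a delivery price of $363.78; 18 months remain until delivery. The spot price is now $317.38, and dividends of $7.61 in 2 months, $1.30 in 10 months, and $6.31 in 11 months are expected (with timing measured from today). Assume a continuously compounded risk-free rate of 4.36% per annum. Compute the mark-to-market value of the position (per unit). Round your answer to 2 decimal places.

-$38.24

PV(remaining dividends) I = 7.61·e^(−0.0436·2/12) + 1.30·e^(−0.0436·10/12) + 6.31·e^(−0.0436·11/12) = 14.8713
Current forward F = (S − I)·e^(rT) = (317.38 − 14.8713)·e^(0.0436·18/12) = 302.5087 × 1.067586 = 322.9541
Value (long) = (F − K)·e^(−rT) = (322.9541 − 363.78) × 0.936693 = -38.2413
Value = -$38.24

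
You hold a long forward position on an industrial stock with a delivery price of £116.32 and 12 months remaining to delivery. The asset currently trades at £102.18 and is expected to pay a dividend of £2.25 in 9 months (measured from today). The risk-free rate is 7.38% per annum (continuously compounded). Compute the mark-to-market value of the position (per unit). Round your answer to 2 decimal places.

PV(remaining dividends) I = 2.25·e^(−0.0738·9/12) = 2.1288
Current forward F = (S − I)·e^(rT) = (102.18 − 2.1288)·e^(0.0738·12/12) = 100.0512 × 1.076591 = 107.7142
Value (long) = (F − K)·e^(−rT) = (107.7142 − 116.32) × 0.928857 = -7.9936
Value = -£7.99

-£7.99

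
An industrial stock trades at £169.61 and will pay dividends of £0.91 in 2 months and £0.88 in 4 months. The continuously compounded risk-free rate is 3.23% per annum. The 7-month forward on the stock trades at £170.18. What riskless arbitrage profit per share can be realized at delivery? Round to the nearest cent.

PV(dividends) I = 0.91·e^(−0.0323·2/12) + 0.88·e^(−0.0323·4/12) = 1.7757
Fair forward F* = (S − I)·e^(rT) = (169.61 − 1.7757)·e^0.018842 = 167.8343 × 1.019021 = 171.0267
Market £170.18 < fair 171.0267: forward underpriced → reverse cash-and-carry (short the stock, invest proceeds at r, pay the dividends, go long the forward).
Profit at T = |F_mkt − F*| = |170.18 − 171.0267| = £0.85 per share

£0.85 per share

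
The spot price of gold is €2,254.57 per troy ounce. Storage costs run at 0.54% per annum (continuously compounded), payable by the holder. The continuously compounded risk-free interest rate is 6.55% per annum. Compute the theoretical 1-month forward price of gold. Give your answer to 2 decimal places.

Net carry = r + u − y = 0.0655 + 0.0054 − 0.0000 = 0.0709
F = S·e^((r+u−y)T) = 2254.57 · e^(0.0709 × 1/12) = 2254.57 · e^0.00590833
= 2254.57 × 1.00592582 = €2,267.93 per troy ounce

€2,267.93 per troy ounce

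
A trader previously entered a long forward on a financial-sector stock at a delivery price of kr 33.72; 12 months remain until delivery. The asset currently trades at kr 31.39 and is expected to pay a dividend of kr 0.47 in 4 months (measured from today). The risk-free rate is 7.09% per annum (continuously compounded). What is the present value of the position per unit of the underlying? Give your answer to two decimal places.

-kr 0.48

PV(remaining dividends) I = 0.47·e^(−0.0709·4/12) = 0.4590
Current forward F = (S − I)·e^(rT) = (31.39 − 0.4590)·e^(0.0709·12/12) = 30.9310 × 1.073474 = 33.2036
Value (long) = (F − K)·e^(−rT) = (33.2036 − 33.72) × 0.931555 = -0.4811
Value = -kr 0.48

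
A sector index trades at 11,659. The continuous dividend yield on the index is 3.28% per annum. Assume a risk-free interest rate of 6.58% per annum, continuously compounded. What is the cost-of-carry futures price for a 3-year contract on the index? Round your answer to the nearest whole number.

F = S·e^((r − q)T) = 11659 · e^((0.0658 − 0.0328) × 3)
= 11659 · e^0.099000 = 11659 × 1.104066
F = 12,872

12,872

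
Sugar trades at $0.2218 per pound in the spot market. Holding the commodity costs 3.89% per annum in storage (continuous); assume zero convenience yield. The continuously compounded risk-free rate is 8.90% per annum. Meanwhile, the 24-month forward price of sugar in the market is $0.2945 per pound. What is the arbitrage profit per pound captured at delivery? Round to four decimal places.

Fair forward: F* = S·e^(carry·T), with carry = (r + u) = 0.0890 + 0.0389 = 0.1279
F* = 0.2218 · e^(0.1279 × 24/12) = 0.2218 · e^0.255800 = 0.2218 × 1.291494 = $0.2865
Market $0.2945 > fair $0.2865: forward overpriced → cash-and-carry (buy spot, short the forward).
At maturity, profit = |F_mkt − F*| = |0.2945 − 0.2865| = $0.0080 per pound

$0.0080 per pound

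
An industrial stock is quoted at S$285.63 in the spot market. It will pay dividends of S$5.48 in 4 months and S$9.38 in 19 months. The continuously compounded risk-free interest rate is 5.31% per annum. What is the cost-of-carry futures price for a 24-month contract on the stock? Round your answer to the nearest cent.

PV(dividends) I = 5.48·e^(−0.0531·4/12) + 9.38·e^(−0.0531·19/12)
I = 5.3839 + 8.6236 = 14.0075
F = (S − I)·e^(rT) = (285.63 − 14.0075) · e^(0.0531·24/12)
= 271.6225 · e^0.106200 = 271.6225 × 1.112044 = S$302.06

S$302.06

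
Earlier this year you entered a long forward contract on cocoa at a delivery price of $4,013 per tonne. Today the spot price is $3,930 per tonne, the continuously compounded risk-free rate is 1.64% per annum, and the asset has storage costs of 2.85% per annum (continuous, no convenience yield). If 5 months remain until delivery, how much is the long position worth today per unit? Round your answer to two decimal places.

Current fair forward for the remaining 5 months: F = S·e^((r + u)·T), (r + u) = 0.0164 + 0.0285 = 0.0449
F = 3930 · e^(0.0449 × 5/12) = 3930 × 1.01888443 = 4004.2158
Value of long forward = (F − K)·e^(−rT) = (4004.2158 − 4013) · e^(−0.0164·5/12)
= -8.7842 × 0.99318996 = -8.72

-$8.72 per tonne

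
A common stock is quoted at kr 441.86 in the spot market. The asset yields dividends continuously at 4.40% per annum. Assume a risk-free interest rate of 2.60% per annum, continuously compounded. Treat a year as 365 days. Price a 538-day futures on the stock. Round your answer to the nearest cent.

F = S·e^((r − q)T) = 441.86 · e^((0.0260 − 0.0440) × 538/365)
= 441.86 · e^-0.026532 = 441.86 × 0.973817
F = kr 430.29

kr 430.29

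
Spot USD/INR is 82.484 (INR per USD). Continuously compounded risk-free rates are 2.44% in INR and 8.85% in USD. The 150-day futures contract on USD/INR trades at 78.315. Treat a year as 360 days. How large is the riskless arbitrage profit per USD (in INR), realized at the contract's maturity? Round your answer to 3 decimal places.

1.995 per USD (in INR)

Fair futures: F* = S·e^(carry·T), with carry = (r_INR − r_USD) = 0.0244 − 0.0885 = -0.0641
F* = 82.484 · e^(-0.0641 × 150/360) = 82.484 · e^-0.026708 = 82.484 × 0.973646 = 80.3102
Market 78.315 < fair 80.3102: forward underpriced → reverse cash-and-carry (short spot, go long the forward).
At maturity, profit = |F_mkt − F*| = |78.315 − 80.3102| = 1.995 per USD (in INR)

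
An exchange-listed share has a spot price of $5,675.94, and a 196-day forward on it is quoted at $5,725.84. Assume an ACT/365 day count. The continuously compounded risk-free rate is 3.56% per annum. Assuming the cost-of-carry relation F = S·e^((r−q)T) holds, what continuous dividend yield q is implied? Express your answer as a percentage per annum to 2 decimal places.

From F = S·e^((r−q)T): (r − q) = ln(F/S)/T
ln(5725.84/5675.94) = ln(1.008791) = 0.008753
(r − q) = 0.008753 / (196/365) = 0.016300
q = r − ln(F/S)/T = 0.0356 − 0.016300 = 0.019300
q = 1.93%

1.93%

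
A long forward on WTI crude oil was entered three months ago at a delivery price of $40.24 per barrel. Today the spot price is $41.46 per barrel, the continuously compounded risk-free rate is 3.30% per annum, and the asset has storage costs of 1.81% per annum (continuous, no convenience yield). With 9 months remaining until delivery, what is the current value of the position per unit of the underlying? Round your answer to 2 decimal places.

$2.77 per barrel

Current fair forward for the remaining 9 months: F = S·e^((r + u)·T), (r + u) = 0.0330 + 0.0181 = 0.0511
F = 41.46 · e^(0.0511 × 9/12) = 41.46 × 1.039069 = 43.0798
Value of long forward = (F − K)·e^(−rT) = (43.0798 − 40.24) · e^(−0.0330·9/12)
= 2.8398 × 0.975554 = 2.77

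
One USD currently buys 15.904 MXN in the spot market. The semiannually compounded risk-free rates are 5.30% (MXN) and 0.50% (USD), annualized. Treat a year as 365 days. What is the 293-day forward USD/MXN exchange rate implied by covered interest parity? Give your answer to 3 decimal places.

16.520

By covered interest parity, F = S · (1+r_MXN/2)^(2T) / (1+r_USD/2)^(2T)
= 15.904 × 1.042885 / 1.004017 = 15.904 × 1.038712
F = 16.520 MXN per USD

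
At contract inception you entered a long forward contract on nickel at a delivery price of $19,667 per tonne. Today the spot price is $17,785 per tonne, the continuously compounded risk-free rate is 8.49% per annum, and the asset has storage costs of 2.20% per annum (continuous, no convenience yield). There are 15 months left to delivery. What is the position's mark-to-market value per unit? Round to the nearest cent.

$594.10 per tonne

Current fair forward for the remaining 15 months: F = S·e^((r + u)·T), (r + u) = 0.0849 + 0.0220 = 0.1069
F = 17785 · e^(0.1069 × 15/12) = 17785 × 1.14296413 = 20327.6171
Value of long forward = (F − K)·e^(−rT) = (20327.6171 − 19667) · e^(−0.0849·15/12)
= 660.6171 × 0.89931223 = 594.10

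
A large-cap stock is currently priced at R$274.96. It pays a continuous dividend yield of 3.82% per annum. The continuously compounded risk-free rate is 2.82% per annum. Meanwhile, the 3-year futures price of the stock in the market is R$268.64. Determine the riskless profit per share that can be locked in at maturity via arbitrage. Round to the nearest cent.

Fair futures: F* = S·e^(carry·T), with carry = (r − q) = 0.0282 − 0.0382 = -0.0100
F* = 274.96 · e^(-0.0100 × 3) = 274.96 · e^-0.030000 = 274.96 × 0.970446 = R$266.8338
Market R$268.64 > fair R$266.8338: forward overpriced → cash-and-carry (buy spot, short the forward).
At maturity, profit = |F_mkt − F*| = |268.64 − 266.8338| = R$1.81 per share

R$1.81 per share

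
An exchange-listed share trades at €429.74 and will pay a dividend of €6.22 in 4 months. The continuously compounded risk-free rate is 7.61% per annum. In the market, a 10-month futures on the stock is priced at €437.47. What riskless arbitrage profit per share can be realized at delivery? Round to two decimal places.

€13.94 per share

PV(dividends) I = 6.22·e^(−0.0761·4/12) = 6.0642
Fair futures F* = (S − I)·e^(rT) = (429.74 − 6.0642)·e^0.063417 = 423.6758 × 1.065471 = 451.4143
Market €437.47 < fair 451.4143: forward underpriced → reverse cash-and-carry (short the stock, invest proceeds at r, pay the dividends, go long the forward).
Profit at T = |F_mkt − F*| = |437.47 − 451.4143| = €13.94 per share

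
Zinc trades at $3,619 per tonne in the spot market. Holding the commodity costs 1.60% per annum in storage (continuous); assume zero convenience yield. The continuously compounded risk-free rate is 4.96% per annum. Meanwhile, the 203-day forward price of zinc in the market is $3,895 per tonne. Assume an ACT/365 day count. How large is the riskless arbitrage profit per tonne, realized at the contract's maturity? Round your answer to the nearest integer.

$142 per tonne

Fair forward: F* = S·e^(carry·T), with carry = (r + u) = 0.0496 + 0.0160 = 0.0656
F* = 3619 · e^(0.0656 × 203/365) = 3619 · e^0.036484 = 3619 × 1.037158 = $3753.4748
Market $3895 > fair $3753.4748: forward overpriced → cash-and-carry (buy spot, short the forward).
At maturity, profit = |F_mkt − F*| = |3895 − 3753.4748| = $142 per tonne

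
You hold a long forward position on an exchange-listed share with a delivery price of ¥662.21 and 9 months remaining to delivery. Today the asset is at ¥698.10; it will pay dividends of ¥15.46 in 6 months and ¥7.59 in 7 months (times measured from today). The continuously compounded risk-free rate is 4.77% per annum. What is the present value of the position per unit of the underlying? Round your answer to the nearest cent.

PV(remaining dividends) I = 15.46·e^(−0.0477·6/12) + 7.59·e^(−0.0477·7/12) = 22.4774
Current forward F = (S − I)·e^(rT) = (698.10 − 22.4774)·e^(0.0477·9/12) = 675.6226 × 1.036423 = 700.2308
Value (long) = (F − K)·e^(−rT) = (700.2308 − 662.21) × 0.964857 = 36.6846
Value = ¥36.68

¥36.68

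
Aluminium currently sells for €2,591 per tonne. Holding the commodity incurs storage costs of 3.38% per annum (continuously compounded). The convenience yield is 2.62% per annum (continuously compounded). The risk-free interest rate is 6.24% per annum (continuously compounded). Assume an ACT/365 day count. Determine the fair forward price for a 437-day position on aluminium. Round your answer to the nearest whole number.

Net carry = r + u − y = 0.0624 + 0.0338 − 0.0262 = 0.0700
F = S·e^((r+u−y)T) = 2591 · e^(0.0700 × 437/365) = 2591 · e^0.083808
= 2591 × 1.087420 = €2,818 per tonne

€2,818 per tonne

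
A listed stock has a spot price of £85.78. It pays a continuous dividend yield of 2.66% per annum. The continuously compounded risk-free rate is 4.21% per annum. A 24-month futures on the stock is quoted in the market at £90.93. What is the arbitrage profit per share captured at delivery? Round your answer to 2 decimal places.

Fair futures: F* = S·e^(carry·T), with carry = (r − q) = 0.0421 − 0.0266 = 0.0155
F* = 85.78 · e^(0.0155 × 24/12) = 85.78 · e^0.031000 = 85.78 × 1.031486 = £88.4809
Market £90.93 > fair £88.4809: forward overpriced → cash-and-carry (buy spot, short the forward).
At maturity, profit = |F_mkt − F*| = |90.93 − 88.4809| = £2.45 per share

£2.45 per share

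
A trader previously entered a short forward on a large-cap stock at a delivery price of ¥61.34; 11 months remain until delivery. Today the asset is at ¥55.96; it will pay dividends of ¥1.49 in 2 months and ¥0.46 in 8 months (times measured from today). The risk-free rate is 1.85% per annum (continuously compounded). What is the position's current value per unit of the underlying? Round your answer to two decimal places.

¥6.29

PV(remaining dividends) I = 1.49·e^(−0.0185·2/12) + 0.46·e^(−0.0185·8/12) = 1.9398
Current forward F = (S − I)·e^(rT) = (55.96 − 1.9398)·e^(0.0185·11/12) = 54.0202 × 1.017103 = 54.9441
Value (long) = (F − K)·e^(−rT) = (54.9441 − 61.34) × 0.983185 = -6.2884
Short position value = −(long value) = ¥6.29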